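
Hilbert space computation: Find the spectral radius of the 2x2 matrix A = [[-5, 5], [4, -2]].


For a 2x2 matrix, eigenvalues satisfy lambda^2 - (trace)*lambda + det = 0
trace = -5 + -2 = -7
det = -5*-2 - 5*4 = -10
discriminant = (-7)^2 - 4*(-10) = 89
spectral radius = max |eigenvalue| = 8.2170

8.2170


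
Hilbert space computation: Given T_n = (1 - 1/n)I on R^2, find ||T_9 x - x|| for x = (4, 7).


T_9 x - x = (1 - 1/9)x - x = -x/9
||x|| = sqrt(65) = 8.0623
||T_9 x - x|| = ||x||/9 = 8.0623/9 = 0.8958

0.8958


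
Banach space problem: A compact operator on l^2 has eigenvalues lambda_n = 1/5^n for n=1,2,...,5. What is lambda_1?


The eigenvalue formula gives lambda_1 = 1/5^1
= 1/5
= 0.2000

0.2000


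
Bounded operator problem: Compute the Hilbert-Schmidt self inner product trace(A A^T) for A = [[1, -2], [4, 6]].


trace(A * A^T) = sum of squares of all entries
= 1^2 + (-2)^2 + 4^2 + 6^2
= 1 + 4 + 16 + 36
= 57

57


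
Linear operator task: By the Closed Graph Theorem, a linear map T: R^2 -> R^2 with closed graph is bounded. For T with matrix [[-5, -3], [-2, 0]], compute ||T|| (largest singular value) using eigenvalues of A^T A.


A^T A = [[29, 15], [15, 9]]
trace(A^T A) = 38, det(A^T A) = 36
discriminant = 38^2 - 4*36 = 1300
Largest eigenvalue of A^T A = (trace + sqrt(disc))/2 = 37.0278
||T|| = sqrt(37.0278) = 6.0850

6.0850


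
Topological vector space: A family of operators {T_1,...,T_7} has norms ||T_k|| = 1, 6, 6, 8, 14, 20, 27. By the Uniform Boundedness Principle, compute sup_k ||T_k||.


By the Uniform Boundedness Principle, the supremum of norms is finite.
sup_k ||T_k|| = max(1, 6, 6, 8, 14, 20, 27) = 27

27


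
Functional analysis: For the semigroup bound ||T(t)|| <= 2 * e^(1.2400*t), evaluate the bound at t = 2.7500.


||T(2.7500)|| <= 2 * exp(1.2400 * 2.7500)
= 2 * exp(3.4100)
= 2 * 30.2652
= 60.5305

60.5305


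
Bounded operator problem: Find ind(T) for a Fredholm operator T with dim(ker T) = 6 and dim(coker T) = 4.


The Fredholm index is defined as ind(T) = dim(ker T) - dim(coker T)
= 6 - 4
= 2

2


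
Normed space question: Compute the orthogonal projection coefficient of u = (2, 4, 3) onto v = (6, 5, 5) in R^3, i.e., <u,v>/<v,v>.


Computing <u,v> = 2*6 + 4*5 + 3*5 = 47
Computing <v,v> = 6^2 + 5^2 + 5^2 = 86
Projection coefficient = 47/86 = 0.5465

0.5465


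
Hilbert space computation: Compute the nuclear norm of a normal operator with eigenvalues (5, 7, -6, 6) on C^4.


For a normal operator, singular values equal |eigenvalues|.
Trace norm = sum |lambda_i| = 5 + 7 + 6 + 6
= 24

24


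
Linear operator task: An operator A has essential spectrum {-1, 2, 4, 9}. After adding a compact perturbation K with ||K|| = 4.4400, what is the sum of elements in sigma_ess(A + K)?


By Weyl's theorem, the essential spectrum is invariant under compact perturbations.
sigma_ess(A + K) = sigma_ess(A) = {-1, 2, 4, 9}
Sum = -1 + 2 + 4 + 9 = 14

14


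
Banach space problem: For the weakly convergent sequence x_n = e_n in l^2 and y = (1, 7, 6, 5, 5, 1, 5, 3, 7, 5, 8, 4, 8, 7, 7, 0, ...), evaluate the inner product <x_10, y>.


x_10 = e_10 is the standard basis vector with 1 in position 10.
<x_10, y> = y_10 = 5
As n -> infinity, <x_n, y> -> 0, confirming weak convergence of (x_n) to 0.

5


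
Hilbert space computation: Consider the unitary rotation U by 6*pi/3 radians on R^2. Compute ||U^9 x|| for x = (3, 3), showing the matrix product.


U is a rotation by theta = 6*pi/3
U^9 = rotation by 9*theta = 54*pi/3 = 0*pi/3 (mod 2*pi)
cos(0*pi/3) = 1.0000, sin(0*pi/3) = 0.0000
U^9 x = (1.0000 * 3 - 0.0000 * 3, 0.0000 * 3 + 1.0000 * 3)
= (3.0000, 3.0000)
||U^9 x|| = sqrt(3.0000^2 + 3.0000^2) = sqrt(18.0000) = 4.2426

4.2426


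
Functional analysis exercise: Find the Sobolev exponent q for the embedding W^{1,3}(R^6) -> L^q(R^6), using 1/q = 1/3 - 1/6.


Using the Sobolev embedding formula: 1/q = 1/p - k/n
1/q = 1/3 - 1/6 = 1/6
q = 1/(1/6) = 6

6.0000


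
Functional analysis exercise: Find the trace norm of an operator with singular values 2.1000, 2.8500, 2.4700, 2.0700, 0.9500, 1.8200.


The nuclear norm is the sum of all singular values.
||T||_1 = 2.1000 + 2.8500 + 2.4700 + 2.0700 + 0.9500 + 1.8200
= 12.2600

12.2600


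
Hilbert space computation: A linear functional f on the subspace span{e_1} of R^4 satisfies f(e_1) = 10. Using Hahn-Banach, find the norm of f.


The norm of f is given by ||f|| = sup_{||x||=1} |f(x)|.
On span{e_1}, ||e_1|| = 1, so ||f|| = |f(e_1)| / ||e_1||
= |10| / 1 = 10.0000

10.0000


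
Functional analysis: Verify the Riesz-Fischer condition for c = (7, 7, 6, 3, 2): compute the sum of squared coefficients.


sum |c_n|^2 = 7^2 + 7^2 + 6^2 + 3^2 + 2^2
= 49 + 49 + 36 + 9 + 4
= 147

147


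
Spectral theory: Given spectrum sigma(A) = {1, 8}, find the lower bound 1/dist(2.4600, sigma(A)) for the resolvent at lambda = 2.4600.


dist(2.4600, {1, 8}) = min(|2.4600 - 1|, |2.4600 - 8|)
= min(1.4600, 5.5400) = 1.4600
Resolvent bound = 1/1.4600 = 0.6849

0.6849


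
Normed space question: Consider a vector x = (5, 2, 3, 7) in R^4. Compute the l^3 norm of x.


The l^3 norm = (sum |x_i|^3)^(1/3)
Sum of 3th powers = 125 + 8 + 27 + 343 = 503
||x||_3 = (503)^(1/3) = 7.9528

7.9528


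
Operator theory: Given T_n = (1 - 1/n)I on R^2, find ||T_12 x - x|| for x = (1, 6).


T_12 x - x = (1 - 1/12)x - x = -x/12
||x|| = sqrt(37) = 6.0828
||T_12 x - x|| = ||x||/12 = 6.0828/12 = 0.5069

0.5069


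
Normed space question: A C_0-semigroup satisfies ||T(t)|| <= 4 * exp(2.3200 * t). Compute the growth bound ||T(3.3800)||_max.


||T(3.3800)|| <= 4 * exp(2.3200 * 3.3800)
= 4 * exp(7.8416)
= 4 * 2544.2724
= 10177.0897

10177.0897


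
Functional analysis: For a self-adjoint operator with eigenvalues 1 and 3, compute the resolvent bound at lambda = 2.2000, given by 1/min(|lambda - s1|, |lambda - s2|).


dist(2.2000, {1, 3}) = min(|2.2000 - 1|, |2.2000 - 3|)
= min(1.2000, 0.8000) = 0.8000
Resolvent bound = 1/0.8000 = 1.2500

1.2500


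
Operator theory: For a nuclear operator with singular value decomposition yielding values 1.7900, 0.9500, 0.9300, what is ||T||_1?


The nuclear norm is the sum of all singular values.
||T||_1 = 1.7900 + 0.9500 + 0.9300
= 3.6700

3.6700


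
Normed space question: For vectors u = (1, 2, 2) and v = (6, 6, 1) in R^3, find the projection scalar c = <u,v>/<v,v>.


Computing <u,v> = 1*6 + 2*6 + 2*1 = 20
Computing <v,v> = 6^2 + 6^2 + 1^2 = 73
Projection coefficient = 20/73 = 0.2740

0.2740


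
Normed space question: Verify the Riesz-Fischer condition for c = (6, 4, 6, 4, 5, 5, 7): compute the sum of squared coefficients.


sum |c_n|^2 = 6^2 + 4^2 + 6^2 + 4^2 + 5^2 + 5^2 + 7^2
= 36 + 16 + 36 + 16 + 25 + 25 + 49
= 203

203


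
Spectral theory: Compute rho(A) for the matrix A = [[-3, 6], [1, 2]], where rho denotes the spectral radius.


For a 2x2 matrix, eigenvalues satisfy lambda^2 - (trace)*lambda + det = 0
trace = -3 + 2 = -1
det = -3*2 - 6*1 = -12
discriminant = (-1)^2 - 4*(-12) = 49
spectral radius = max |eigenvalue| = 4.0000

4.0000


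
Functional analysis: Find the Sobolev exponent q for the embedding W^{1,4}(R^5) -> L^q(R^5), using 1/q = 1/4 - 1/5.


Using the Sobolev embedding formula: 1/q = 1/p - k/n
1/q = 1/4 - 1/5 = 1/20
q = 1/(1/20) = 20

20.0000


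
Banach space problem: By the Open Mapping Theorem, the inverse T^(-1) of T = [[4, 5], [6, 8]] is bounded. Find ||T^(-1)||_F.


det(T) = 4*8 - 5*6 = 2
T^(-1) = (1/2) * [[8, -5], [-6, 4]] = [[4.0000, -2.5000], [-3.0000, 2.0000]]
||T^(-1)||_F^2 = 4.0000^2 + (-2.5000)^2 + (-3.0000)^2 + 2.0000^2 = 35.2500
||T^(-1)||_F = sqrt(35.2500) = 5.9372

5.9372


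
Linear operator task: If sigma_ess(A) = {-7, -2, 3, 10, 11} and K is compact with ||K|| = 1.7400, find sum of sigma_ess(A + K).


By Weyl's theorem, the essential spectrum is invariant under compact perturbations.
sigma_ess(A + K) = sigma_ess(A) = {-7, -2, 3, 10, 11}
Sum = -7 + -2 + 3 + 10 + 11 = 15

15


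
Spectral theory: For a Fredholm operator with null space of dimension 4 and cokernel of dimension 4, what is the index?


The Fredholm index is defined as ind(T) = dim(ker T) - dim(coker T)
= 4 - 4
= 0

0


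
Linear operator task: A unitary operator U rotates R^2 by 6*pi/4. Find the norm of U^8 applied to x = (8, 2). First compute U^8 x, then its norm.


U is a rotation by theta = 6*pi/4
U^8 = rotation by 8*theta = 48*pi/4 = 0*pi/4 (mod 2*pi)
cos(0*pi/4) = 1.0000, sin(0*pi/4) = 0.0000
U^8 x = (1.0000 * 8 - 0.0000 * 2, 0.0000 * 8 + 1.0000 * 2)
= (8.0000, 2.0000)
||U^8 x|| = sqrt(8.0000^2 + 2.0000^2) = sqrt(68.0000) = 8.2462

8.2462


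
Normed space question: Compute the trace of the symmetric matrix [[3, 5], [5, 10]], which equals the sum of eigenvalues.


For a self-adjoint (symmetric) matrix, the eigenvalues are real.
The sum of eigenvalues equals the trace of the matrix.
trace = 3 + 10 = 13

13


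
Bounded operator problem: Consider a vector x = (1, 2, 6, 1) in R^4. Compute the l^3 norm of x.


The l^3 norm = (sum |x_i|^3)^(1/3)
Sum of 3th powers = 1 + 8 + 216 + 1 = 226
||x||_3 = (226)^(1/3) = 6.0912

6.0912


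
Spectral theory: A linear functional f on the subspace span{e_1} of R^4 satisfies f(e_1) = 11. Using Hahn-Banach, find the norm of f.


The norm of f is given by ||f|| = sup_{||x||=1} |f(x)|.
On span{e_1}, ||e_1|| = 1, so ||f|| = |f(e_1)| / ||e_1||
= |11| / 1 = 11.0000

11.0000


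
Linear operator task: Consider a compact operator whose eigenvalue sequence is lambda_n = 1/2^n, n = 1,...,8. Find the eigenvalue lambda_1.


The eigenvalue formula gives lambda_1 = 1/2^1
= 1/2
= 0.5000

0.5000


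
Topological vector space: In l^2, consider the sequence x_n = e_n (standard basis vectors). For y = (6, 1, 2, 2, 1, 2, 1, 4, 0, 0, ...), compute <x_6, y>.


x_6 = e_6 is the standard basis vector with 1 in position 6.
<x_6, y> = y_6 = 2
As n -> infinity, <x_n, y> -> 0, confirming weak convergence of (x_n) to 0.

2


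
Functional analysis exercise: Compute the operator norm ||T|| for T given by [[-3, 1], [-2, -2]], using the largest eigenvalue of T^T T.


A^T A = [[13, 1], [1, 5]]
trace(A^T A) = 18, det(A^T A) = 64
discriminant = 18^2 - 4*64 = 68
Largest eigenvalue of A^T A = (trace + sqrt(disc))/2 = 13.1231
||T|| = sqrt(13.1231) = 3.6226

3.6226


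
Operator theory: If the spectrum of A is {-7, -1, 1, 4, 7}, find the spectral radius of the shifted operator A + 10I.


Spectrum of A + 10I = {3, 9, 11, 14, 17}
Spectral radius = max |lambda| over the shifted spectrum
= max(3, 9, 11, 14, 17) = 17

17


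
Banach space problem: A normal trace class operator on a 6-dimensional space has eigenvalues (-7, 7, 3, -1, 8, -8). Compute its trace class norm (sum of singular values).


For a normal operator, singular values equal |eigenvalues|.
Trace norm = sum |lambda_i| = 7 + 7 + 3 + 1 + 8 + 8
= 34

34


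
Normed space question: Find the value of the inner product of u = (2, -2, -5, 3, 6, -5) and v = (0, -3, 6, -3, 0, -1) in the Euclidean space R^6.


Computing the standard inner product <u, v> = sum u_i * v_i
= 2*0 + -2*-3 + -5*6 + 3*-3 + 6*0 + -5*-1
= 0 + 6 + -30 + -9 + 0 + 5
= -28

-28


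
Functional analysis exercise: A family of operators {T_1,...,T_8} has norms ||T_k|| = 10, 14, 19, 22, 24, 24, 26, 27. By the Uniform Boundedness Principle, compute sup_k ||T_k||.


By the Uniform Boundedness Principle, the supremum of norms is finite.
sup_k ||T_k|| = max(10, 14, 19, 22, 24, 24, 26, 27) = 27

27


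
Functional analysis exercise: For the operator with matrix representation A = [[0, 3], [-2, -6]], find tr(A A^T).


trace(A * A^T) = sum of squares of all entries
= 0^2 + 3^2 + (-2)^2 + (-6)^2
= 0 + 9 + 4 + 36
= 49

49


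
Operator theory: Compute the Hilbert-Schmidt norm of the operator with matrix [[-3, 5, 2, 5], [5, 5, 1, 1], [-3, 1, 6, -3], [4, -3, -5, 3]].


The Hilbert-Schmidt norm is sqrt(sum of squares of all entries).
Sum of squares = (-3)^2 + 5^2 + 2^2 + 5^2 + 5^2 + 5^2 + 1^2 + 1^2 + (-3)^2 + 1^2 + 6^2 + (-3)^2 + 4^2 + (-3)^2 + (-5)^2 + 3^2
= 9 + 25 + 4 + 25 + 25 + 25 + 1 + 1 + 9 + 1 + 36 + 9 + 16 + 9 + 25 + 9 = 229
||T||_HS = sqrt(229) = 15.1327

15.1327


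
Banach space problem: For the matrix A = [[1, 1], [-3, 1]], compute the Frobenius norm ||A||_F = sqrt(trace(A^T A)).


||A||_F^2 = sum a_ij^2
= 1^2 + 1^2 + (-3)^2 + 1^2
= 1 + 1 + 9 + 1 = 12
||A||_F = sqrt(12) = 3.4641

3.4641


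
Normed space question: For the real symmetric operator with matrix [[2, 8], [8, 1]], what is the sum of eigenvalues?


For a self-adjoint (symmetric) matrix, the eigenvalues are real.
The sum of eigenvalues equals the trace of the matrix.
trace = 2 + 1 = 3

3


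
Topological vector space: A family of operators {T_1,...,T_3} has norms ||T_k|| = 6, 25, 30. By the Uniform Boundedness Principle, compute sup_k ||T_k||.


By the Uniform Boundedness Principle, the supremum of norms is finite.
sup_k ||T_k|| = max(6, 25, 30) = 30

30


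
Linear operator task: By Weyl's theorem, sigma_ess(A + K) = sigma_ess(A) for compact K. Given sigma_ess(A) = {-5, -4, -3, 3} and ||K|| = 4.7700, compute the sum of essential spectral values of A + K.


By Weyl's theorem, the essential spectrum is invariant under compact perturbations.
sigma_ess(A + K) = sigma_ess(A) = {-5, -4, -3, 3}
Sum = -5 + -4 + -3 + 3 = -9

-9


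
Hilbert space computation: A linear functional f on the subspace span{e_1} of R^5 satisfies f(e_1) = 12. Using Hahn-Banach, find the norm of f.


The norm of f is given by ||f|| = sup_{||x||=1} |f(x)|.
On span{e_1}, ||e_1|| = 1, so ||f|| = |f(e_1)| / ||e_1||
= |12| / 1 = 12.0000

12.0000


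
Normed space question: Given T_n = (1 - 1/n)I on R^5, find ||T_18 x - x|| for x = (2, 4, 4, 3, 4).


T_18 x - x = (1 - 1/18)x - x = -x/18
||x|| = sqrt(61) = 7.8102
||T_18 x - x|| = ||x||/18 = 7.8102/18 = 0.4339

0.4339


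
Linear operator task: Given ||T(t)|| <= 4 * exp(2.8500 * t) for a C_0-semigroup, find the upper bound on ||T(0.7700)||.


||T(0.7700)|| <= 4 * exp(2.8500 * 0.7700)
= 4 * exp(2.1945)
= 4 * 8.9755
= 35.9020

35.9020


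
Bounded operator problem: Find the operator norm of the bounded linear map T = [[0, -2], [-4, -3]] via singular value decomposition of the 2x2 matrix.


A^T A = [[16, 12], [12, 13]]
trace(A^T A) = 29, det(A^T A) = 64
discriminant = 29^2 - 4*64 = 585
Largest eigenvalue of A^T A = (trace + sqrt(disc))/2 = 26.5934
||T|| = sqrt(26.5934) = 5.1569

5.1569


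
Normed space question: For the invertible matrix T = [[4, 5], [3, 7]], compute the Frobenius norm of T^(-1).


det(T) = 4*7 - 5*3 = 13
T^(-1) = (1/13) * [[7, -5], [-3, 4]] = [[0.5385, -0.3846], [-0.2308, 0.3077]]
||T^(-1)||_F^2 = 0.5385^2 + (-0.3846)^2 + (-0.2308)^2 + 0.3077^2 = 0.5858
||T^(-1)||_F = sqrt(0.5858) = 0.7654

0.7654


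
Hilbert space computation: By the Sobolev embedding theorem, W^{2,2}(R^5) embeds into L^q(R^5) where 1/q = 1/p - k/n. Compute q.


Using the Sobolev embedding formula: 1/q = 1/p - k/n
1/q = 1/2 - 2/5 = 1/10
q = 1/(1/10) = 10

10.0000


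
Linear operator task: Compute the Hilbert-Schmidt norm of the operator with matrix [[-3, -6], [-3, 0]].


The Hilbert-Schmidt norm is sqrt(sum of squares of all entries).
Sum of squares = (-3)^2 + (-6)^2 + (-3)^2 + 0^2
= 9 + 36 + 9 + 0 = 54
||T||_HS = sqrt(54) = 7.3485

7.3485


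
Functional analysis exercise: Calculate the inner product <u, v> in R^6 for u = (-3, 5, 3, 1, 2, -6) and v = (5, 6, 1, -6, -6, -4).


Computing the standard inner product <u, v> = sum u_i * v_i
= -3*5 + 5*6 + 3*1 + 1*-6 + 2*-6 + -6*-4
= -15 + 30 + 3 + -6 + -12 + 24
= 24

24


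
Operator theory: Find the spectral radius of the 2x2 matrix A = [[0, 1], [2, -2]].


For a 2x2 matrix, eigenvalues satisfy lambda^2 - (trace)*lambda + det = 0
trace = 0 + -2 = -2
det = 0*-2 - 1*2 = -2
discriminant = (-2)^2 - 4*(-2) = 12
spectral radius = max |eigenvalue| = 2.7321

2.7321


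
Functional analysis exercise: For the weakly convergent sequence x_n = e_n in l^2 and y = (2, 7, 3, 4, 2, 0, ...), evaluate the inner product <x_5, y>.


x_5 = e_5 is the standard basis vector with 1 in position 5.
<x_5, y> = y_5 = 2
As n -> infinity, <x_n, y> -> 0, confirming weak convergence of (x_n) to 0.

2


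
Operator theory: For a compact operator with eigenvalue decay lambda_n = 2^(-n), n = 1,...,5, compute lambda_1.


The eigenvalue formula gives lambda_1 = 1/2^1
= 1/2
= 0.5000

0.5000


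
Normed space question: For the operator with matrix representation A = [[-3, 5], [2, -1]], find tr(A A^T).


trace(A * A^T) = sum of squares of all entries
= (-3)^2 + 5^2 + 2^2 + (-1)^2
= 9 + 25 + 4 + 1
= 39

39


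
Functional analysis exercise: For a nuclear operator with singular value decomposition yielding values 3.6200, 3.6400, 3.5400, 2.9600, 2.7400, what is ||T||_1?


The nuclear norm is the sum of all singular values.
||T||_1 = 3.6200 + 3.6400 + 3.5400 + 2.9600 + 2.7400
= 16.5000

16.5000


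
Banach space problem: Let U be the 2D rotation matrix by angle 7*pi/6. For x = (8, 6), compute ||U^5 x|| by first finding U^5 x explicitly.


U is a rotation by theta = 7*pi/6
U^5 = rotation by 5*theta = 35*pi/6 = 11*pi/6 (mod 2*pi)
cos(11*pi/6) = 0.8660, sin(11*pi/6) = -0.5000
U^5 x = (0.8660 * 8 - -0.5000 * 6, -0.5000 * 8 + 0.8660 * 6)
= (9.9282, 1.1962)
||U^5 x|| = sqrt(9.9282^2 + 1.1962^2) = sqrt(100.0000) = 10.0000

10.0000


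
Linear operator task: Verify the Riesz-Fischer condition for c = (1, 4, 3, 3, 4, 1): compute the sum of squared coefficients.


sum |c_n|^2 = 1^2 + 4^2 + 3^2 + 3^2 + 4^2 + 1^2
= 1 + 16 + 9 + 9 + 16 + 1
= 52

52


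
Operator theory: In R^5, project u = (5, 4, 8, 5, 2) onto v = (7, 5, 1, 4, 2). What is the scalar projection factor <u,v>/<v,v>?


Computing <u,v> = 5*7 + 4*5 + 8*1 + 5*4 + 2*2 = 87
Computing <v,v> = 7^2 + 5^2 + 1^2 + 4^2 + 2^2 = 95
Projection coefficient = 87/95 = 0.9158

0.9158


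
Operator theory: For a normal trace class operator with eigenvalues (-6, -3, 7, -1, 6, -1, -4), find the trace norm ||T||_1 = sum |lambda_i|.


For a normal operator, singular values equal |eigenvalues|.
Trace norm = sum |lambda_i| = 6 + 3 + 7 + 1 + 6 + 1 + 4
= 28

28


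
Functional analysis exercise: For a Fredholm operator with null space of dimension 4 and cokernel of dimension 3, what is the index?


The Fredholm index is defined as ind(T) = dim(ker T) - dim(coker T)
= 4 - 3
= 1

1


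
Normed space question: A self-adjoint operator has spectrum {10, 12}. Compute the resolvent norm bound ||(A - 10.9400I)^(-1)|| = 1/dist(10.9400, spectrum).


dist(10.9400, {10, 12}) = min(|10.9400 - 10|, |10.9400 - 12|)
= min(0.9400, 1.0600) = 0.9400
Resolvent bound = 1/0.9400 = 1.0638

1.0638


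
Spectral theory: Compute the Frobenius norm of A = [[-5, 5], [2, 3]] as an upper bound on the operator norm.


||A||_F^2 = sum a_ij^2
= (-5)^2 + 5^2 + 2^2 + 3^2
= 25 + 25 + 4 + 9 = 63
||A||_F = sqrt(63) = 7.9373

7.9373


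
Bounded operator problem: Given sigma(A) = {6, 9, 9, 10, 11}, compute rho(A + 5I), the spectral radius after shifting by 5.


Spectrum of A + 5I = {11, 14, 14, 15, 16}
Spectral radius = max |lambda| over the shifted spectrum
= max(11, 14, 14, 15, 16) = 16

16


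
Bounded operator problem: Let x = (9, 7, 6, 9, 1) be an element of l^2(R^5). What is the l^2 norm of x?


The l^2 norm = (sum |x_i|^2)^(1/2)
Sum of 2th powers = 81 + 49 + 36 + 81 + 1 = 248
||x||_2 = (248)^(1/2) = 15.7480

15.7480


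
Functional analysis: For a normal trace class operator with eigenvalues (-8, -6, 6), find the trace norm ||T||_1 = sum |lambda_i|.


For a normal operator, singular values equal |eigenvalues|.
Trace norm = sum |lambda_i| = 8 + 6 + 6
= 20

20


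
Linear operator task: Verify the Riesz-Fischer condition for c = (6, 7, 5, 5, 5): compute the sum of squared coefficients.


sum |c_n|^2 = 6^2 + 7^2 + 5^2 + 5^2 + 5^2
= 36 + 49 + 25 + 25 + 25
= 160

160


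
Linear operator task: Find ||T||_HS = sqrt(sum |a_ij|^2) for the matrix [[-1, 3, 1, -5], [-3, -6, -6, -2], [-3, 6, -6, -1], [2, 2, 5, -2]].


The Hilbert-Schmidt norm is sqrt(sum of squares of all entries).
Sum of squares = (-1)^2 + 3^2 + 1^2 + (-5)^2 + (-3)^2 + (-6)^2 + (-6)^2 + (-2)^2 + (-3)^2 + 6^2 + (-6)^2 + (-1)^2 + 2^2 + 2^2 + 5^2 + (-2)^2
= 1 + 9 + 1 + 25 + 9 + 36 + 36 + 4 + 9 + 36 + 36 + 1 + 4 + 4 + 25 + 4 = 240
||T||_HS = sqrt(240) = 15.4919

15.4919


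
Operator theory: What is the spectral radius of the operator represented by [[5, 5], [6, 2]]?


For a 2x2 matrix, eigenvalues satisfy lambda^2 - (trace)*lambda + det = 0
trace = 5 + 2 = 7
det = 5*2 - 5*6 = -20
discriminant = 7^2 - 4*(-20) = 129
spectral radius = max |eigenvalue| = 9.1789

9.1789


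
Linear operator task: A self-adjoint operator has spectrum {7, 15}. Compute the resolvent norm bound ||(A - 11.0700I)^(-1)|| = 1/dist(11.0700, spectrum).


dist(11.0700, {7, 15}) = min(|11.0700 - 7|, |11.0700 - 15|)
= min(4.0700, 3.9300) = 3.9300
Resolvent bound = 1/3.9300 = 0.2545

0.2545


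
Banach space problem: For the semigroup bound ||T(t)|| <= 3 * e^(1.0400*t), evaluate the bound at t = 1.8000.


||T(1.8000)|| <= 3 * exp(1.0400 * 1.8000)
= 3 * exp(1.8720)
= 3 * 6.5013
= 19.5039

19.5039


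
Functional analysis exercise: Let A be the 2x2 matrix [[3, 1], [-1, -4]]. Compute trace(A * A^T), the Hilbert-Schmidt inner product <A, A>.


trace(A * A^T) = sum of squares of all entries
= 3^2 + 1^2 + (-1)^2 + (-4)^2
= 9 + 1 + 1 + 16
= 27

27


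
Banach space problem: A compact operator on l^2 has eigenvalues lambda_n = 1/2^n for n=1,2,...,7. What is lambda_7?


The eigenvalue formula gives lambda_7 = 1/2^7
= 1/128
= 0.0078

0.0078


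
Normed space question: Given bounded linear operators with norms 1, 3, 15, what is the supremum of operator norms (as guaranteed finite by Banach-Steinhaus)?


By the Uniform Boundedness Principle, the supremum of norms is finite.
sup_k ||T_k|| = max(1, 3, 15) = 15

15


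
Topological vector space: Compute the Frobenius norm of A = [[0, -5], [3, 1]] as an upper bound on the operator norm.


||A||_F^2 = sum a_ij^2
= 0^2 + (-5)^2 + 3^2 + 1^2
= 0 + 25 + 9 + 1 = 35
||A||_F = sqrt(35) = 5.9161

5.9161


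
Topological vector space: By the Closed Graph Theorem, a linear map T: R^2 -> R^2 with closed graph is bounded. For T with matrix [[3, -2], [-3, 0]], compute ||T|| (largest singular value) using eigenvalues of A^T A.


A^T A = [[18, -6], [-6, 4]]
trace(A^T A) = 22, det(A^T A) = 36
discriminant = 22^2 - 4*36 = 340
Largest eigenvalue of A^T A = (trace + sqrt(disc))/2 = 20.2195
||T|| = sqrt(20.2195) = 4.4966

4.4966


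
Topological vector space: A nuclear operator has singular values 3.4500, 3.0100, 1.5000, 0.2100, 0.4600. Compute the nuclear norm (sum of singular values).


The nuclear norm is the sum of all singular values.
||T||_1 = 3.4500 + 3.0100 + 1.5000 + 0.2100 + 0.4600
= 8.6300

8.6300


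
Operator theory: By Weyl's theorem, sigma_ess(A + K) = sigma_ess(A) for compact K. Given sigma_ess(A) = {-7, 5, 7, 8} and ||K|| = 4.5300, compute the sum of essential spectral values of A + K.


By Weyl's theorem, the essential spectrum is invariant under compact perturbations.
sigma_ess(A + K) = sigma_ess(A) = {-7, 5, 7, 8}
Sum = -7 + 5 + 7 + 8 = 13

13


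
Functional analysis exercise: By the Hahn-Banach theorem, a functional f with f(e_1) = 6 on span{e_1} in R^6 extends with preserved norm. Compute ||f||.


The norm of f is given by ||f|| = sup_{||x||=1} |f(x)|.
On span{e_1}, ||e_1|| = 1, so ||f|| = |f(e_1)| / ||e_1||
= |6| / 1 = 6.0000

6.0000


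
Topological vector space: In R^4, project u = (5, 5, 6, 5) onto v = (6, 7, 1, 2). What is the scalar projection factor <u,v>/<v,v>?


Computing <u,v> = 5*6 + 5*7 + 6*1 + 5*2 = 81
Computing <v,v> = 6^2 + 7^2 + 1^2 + 2^2 = 90
Projection coefficient = 81/90 = 0.9000

0.9000


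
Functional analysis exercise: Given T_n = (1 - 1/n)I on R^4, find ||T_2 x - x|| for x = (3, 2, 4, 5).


T_2 x - x = (1 - 1/2)x - x = -x/2
||x|| = sqrt(54) = 7.3485
||T_2 x - x|| = ||x||/2 = 7.3485/2 = 3.6742

3.6742


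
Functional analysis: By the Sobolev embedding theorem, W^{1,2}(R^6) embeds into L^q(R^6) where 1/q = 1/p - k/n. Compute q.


Using the Sobolev embedding formula: 1/q = 1/p - k/n
1/q = 1/2 - 1/6 = 1/3
q = 1/(1/3) = 3

3.0000


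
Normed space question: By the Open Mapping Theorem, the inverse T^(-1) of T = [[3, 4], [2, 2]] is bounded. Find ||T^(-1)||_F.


det(T) = 3*2 - 4*2 = -2
T^(-1) = (1/-2) * [[2, -4], [-2, 3]] = [[-1.0000, 2.0000], [1.0000, -1.5000]]
||T^(-1)||_F^2 = (-1.0000)^2 + 2.0000^2 + 1.0000^2 + (-1.5000)^2 = 8.2500
||T^(-1)||_F = sqrt(8.2500) = 2.8723

2.8723


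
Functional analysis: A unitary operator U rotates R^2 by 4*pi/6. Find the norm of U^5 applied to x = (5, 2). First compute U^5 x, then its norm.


U is a rotation by theta = 4*pi/6
U^5 = rotation by 5*theta = 20*pi/6 = 8*pi/6 (mod 2*pi)
cos(8*pi/6) = -0.5000, sin(8*pi/6) = -0.8660
U^5 x = (-0.5000 * 5 - -0.8660 * 2, -0.8660 * 5 + -0.5000 * 2)
= (-0.7679, -5.3301)
||U^5 x|| = sqrt((-0.7679)^2 + (-5.3301)^2) = sqrt(29.0000) = 5.3852

5.3852


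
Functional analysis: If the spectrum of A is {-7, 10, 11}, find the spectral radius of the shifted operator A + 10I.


Spectrum of A + 10I = {3, 20, 21}
Spectral radius = max |lambda| over the shifted spectrum
= max(3, 20, 21) = 21

21


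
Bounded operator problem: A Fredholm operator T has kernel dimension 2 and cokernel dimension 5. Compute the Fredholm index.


The Fredholm index is defined as ind(T) = dim(ker T) - dim(coker T)
= 2 - 5
= -3

-3


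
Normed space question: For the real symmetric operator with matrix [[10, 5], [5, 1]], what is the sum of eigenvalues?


For a self-adjoint (symmetric) matrix, the eigenvalues are real.
The sum of eigenvalues equals the trace of the matrix.
trace = 10 + 1 = 11

11


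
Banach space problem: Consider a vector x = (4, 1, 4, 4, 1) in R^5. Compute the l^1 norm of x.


The l^1 norm equals the sum of absolute values of all components.
||x||_1 = 4 + 1 + 4 + 4 + 1
= 14

14.0000


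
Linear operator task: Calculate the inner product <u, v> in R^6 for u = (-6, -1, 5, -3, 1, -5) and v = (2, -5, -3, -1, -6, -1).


Computing the standard inner product <u, v> = sum u_i * v_i
= -6*2 + -1*-5 + 5*-3 + -3*-1 + 1*-6 + -5*-1
= -12 + 5 + -15 + 3 + -6 + 5
= -20

-20


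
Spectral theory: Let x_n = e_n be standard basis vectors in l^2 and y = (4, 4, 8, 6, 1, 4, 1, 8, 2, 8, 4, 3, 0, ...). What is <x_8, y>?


x_8 = e_8 is the standard basis vector with 1 in position 8.
<x_8, y> = y_8 = 8
As n -> infinity, <x_n, y> -> 0, confirming weak convergence of (x_n) to 0.

8


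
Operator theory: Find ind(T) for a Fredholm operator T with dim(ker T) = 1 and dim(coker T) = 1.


The Fredholm index is defined as ind(T) = dim(ker T) - dim(coker T)
= 1 - 1
= 0

0


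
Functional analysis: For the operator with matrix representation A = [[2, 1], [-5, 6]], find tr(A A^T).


trace(A * A^T) = sum of squares of all entries
= 2^2 + 1^2 + (-5)^2 + 6^2
= 4 + 1 + 25 + 36
= 66

66


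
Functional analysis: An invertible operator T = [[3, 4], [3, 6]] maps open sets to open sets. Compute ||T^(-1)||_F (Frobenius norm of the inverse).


det(T) = 3*6 - 4*3 = 6
T^(-1) = (1/6) * [[6, -4], [-3, 3]] = [[1.0000, -0.6667], [-0.5000, 0.5000]]
||T^(-1)||_F^2 = 1.0000^2 + (-0.6667)^2 + (-0.5000)^2 + 0.5000^2 = 1.9444
||T^(-1)||_F = sqrt(1.9444) = 1.3944

1.3944


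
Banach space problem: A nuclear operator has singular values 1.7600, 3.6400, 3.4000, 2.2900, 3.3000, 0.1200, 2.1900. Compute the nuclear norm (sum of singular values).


The nuclear norm is the sum of all singular values.
||T||_1 = 1.7600 + 3.6400 + 3.4000 + 2.2900 + 3.3000 + 0.1200 + 2.1900
= 16.7000

16.7000


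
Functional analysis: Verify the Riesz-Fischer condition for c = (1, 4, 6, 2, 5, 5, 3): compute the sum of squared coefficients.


sum |c_n|^2 = 1^2 + 4^2 + 6^2 + 2^2 + 5^2 + 5^2 + 3^2
= 1 + 16 + 36 + 4 + 25 + 25 + 9
= 116

116


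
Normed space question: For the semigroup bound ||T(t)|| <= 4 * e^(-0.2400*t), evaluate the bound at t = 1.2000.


||T(1.2000)|| <= 4 * exp(-0.2400 * 1.2000)
= 4 * exp(-0.2880)
= 4 * 0.7498
= 2.9990

2.9990


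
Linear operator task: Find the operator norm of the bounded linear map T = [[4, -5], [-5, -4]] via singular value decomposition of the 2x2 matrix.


A^T A = [[41, 0], [0, 41]]
trace(A^T A) = 82, det(A^T A) = 1681
discriminant = 82^2 - 4*1681 = 0
Largest eigenvalue of A^T A = (trace + sqrt(disc))/2 = 41.0000
||T|| = sqrt(41.0000) = 6.4031

6.4031


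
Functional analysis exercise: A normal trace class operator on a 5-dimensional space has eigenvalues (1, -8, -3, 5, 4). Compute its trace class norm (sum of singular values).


For a normal operator, singular values equal |eigenvalues|.
Trace norm = sum |lambda_i| = 1 + 8 + 3 + 5 + 4
= 21

21


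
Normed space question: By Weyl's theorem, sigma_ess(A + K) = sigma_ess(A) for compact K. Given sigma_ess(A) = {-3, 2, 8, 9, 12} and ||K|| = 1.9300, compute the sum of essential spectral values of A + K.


By Weyl's theorem, the essential spectrum is invariant under compact perturbations.
sigma_ess(A + K) = sigma_ess(A) = {-3, 2, 8, 9, 12}
Sum = -3 + 2 + 8 + 9 + 12 = 28

28


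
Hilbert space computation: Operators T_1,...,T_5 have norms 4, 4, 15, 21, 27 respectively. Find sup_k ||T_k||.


By the Uniform Boundedness Principle, the supremum of norms is finite.
sup_k ||T_k|| = max(4, 4, 15, 21, 27) = 27

27


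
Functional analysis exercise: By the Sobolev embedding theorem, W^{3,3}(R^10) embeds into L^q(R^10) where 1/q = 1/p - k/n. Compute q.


Using the Sobolev embedding formula: 1/q = 1/p - k/n
1/q = 1/3 - 3/10 = 1/30
q = 1/(1/30) = 30

30.0000


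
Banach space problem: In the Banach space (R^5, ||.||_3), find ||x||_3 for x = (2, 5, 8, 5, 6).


The l^3 norm = (sum |x_i|^3)^(1/3)
Sum of 3th powers = 8 + 125 + 512 + 125 + 216 = 986
||x||_3 = (986)^(1/3) = 9.9531

9.9531


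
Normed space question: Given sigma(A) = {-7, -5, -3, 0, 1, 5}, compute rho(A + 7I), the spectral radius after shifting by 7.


Spectrum of A + 7I = {0, 2, 4, 7, 8, 12}
Spectral radius = max |lambda| over the shifted spectrum
= max(0, 2, 4, 7, 8, 12) = 12

12


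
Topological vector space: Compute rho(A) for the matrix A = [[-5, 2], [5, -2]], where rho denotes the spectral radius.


For a 2x2 matrix, eigenvalues satisfy lambda^2 - (trace)*lambda + det = 0
trace = -5 + -2 = -7
det = -5*-2 - 2*5 = 0
discriminant = (-7)^2 - 4*(0) = 49
spectral radius = max |eigenvalue| = 7.0000

7.0000


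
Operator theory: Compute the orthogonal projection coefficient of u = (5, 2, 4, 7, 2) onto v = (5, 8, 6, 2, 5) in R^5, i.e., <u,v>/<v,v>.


Computing <u,v> = 5*5 + 2*8 + 4*6 + 7*2 + 2*5 = 89
Computing <v,v> = 5^2 + 8^2 + 6^2 + 2^2 + 5^2 = 154
Projection coefficient = 89/154 = 0.5779

0.5779


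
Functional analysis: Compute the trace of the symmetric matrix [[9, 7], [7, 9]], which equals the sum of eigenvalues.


For a self-adjoint (symmetric) matrix, the eigenvalues are real.
The sum of eigenvalues equals the trace of the matrix.
trace = 9 + 9 = 18

18


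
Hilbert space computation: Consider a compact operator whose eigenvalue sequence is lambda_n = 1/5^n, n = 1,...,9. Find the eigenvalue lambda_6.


The eigenvalue formula gives lambda_6 = 1/5^6
= 1/15625
= 6.4000e-05

6.4000e-05


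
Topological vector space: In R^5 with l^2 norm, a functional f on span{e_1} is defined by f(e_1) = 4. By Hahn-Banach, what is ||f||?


The norm of f is given by ||f|| = sup_{||x||=1} |f(x)|.
On span{e_1}, ||e_1|| = 1, so ||f|| = |f(e_1)| / ||e_1||
= |4| / 1 = 4.0000

4.0000


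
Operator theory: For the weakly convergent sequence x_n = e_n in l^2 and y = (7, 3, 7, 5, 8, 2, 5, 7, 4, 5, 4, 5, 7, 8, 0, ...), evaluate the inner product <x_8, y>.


x_8 = e_8 is the standard basis vector with 1 in position 8.
<x_8, y> = y_8 = 7
As n -> infinity, <x_n, y> -> 0, confirming weak convergence of (x_n) to 0.

7


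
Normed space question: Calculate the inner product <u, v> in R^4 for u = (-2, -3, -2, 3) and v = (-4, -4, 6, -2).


Computing the standard inner product <u, v> = sum u_i * v_i
= -2*-4 + -3*-4 + -2*6 + 3*-2
= 8 + 12 + -12 + -6
= 2

2


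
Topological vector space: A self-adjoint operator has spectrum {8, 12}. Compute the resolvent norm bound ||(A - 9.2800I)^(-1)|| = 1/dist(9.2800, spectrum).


dist(9.2800, {8, 12}) = min(|9.2800 - 8|, |9.2800 - 12|)
= min(1.2800, 2.7200) = 1.2800
Resolvent bound = 1/1.2800 = 0.7813

0.7813


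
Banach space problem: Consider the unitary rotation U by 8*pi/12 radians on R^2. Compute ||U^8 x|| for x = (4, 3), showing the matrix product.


U is a rotation by theta = 8*pi/12
U^8 = rotation by 8*theta = 64*pi/12 = 16*pi/12 (mod 2*pi)
cos(16*pi/12) = -0.5000, sin(16*pi/12) = -0.8660
U^8 x = (-0.5000 * 4 - -0.8660 * 3, -0.8660 * 4 + -0.5000 * 3)
= (0.5981, -4.9641)
||U^8 x|| = sqrt(0.5981^2 + (-4.9641)^2) = sqrt(25.0000) = 5.0000

5.0000


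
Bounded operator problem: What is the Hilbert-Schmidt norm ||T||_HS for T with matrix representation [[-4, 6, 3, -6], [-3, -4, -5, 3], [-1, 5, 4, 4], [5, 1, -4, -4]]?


The Hilbert-Schmidt norm is sqrt(sum of squares of all entries).
Sum of squares = (-4)^2 + 6^2 + 3^2 + (-6)^2 + (-3)^2 + (-4)^2 + (-5)^2 + 3^2 + (-1)^2 + 5^2 + 4^2 + 4^2 + 5^2 + 1^2 + (-4)^2 + (-4)^2
= 16 + 36 + 9 + 36 + 9 + 16 + 25 + 9 + 1 + 25 + 16 + 16 + 25 + 1 + 16 + 16 = 272
||T||_HS = sqrt(272) = 16.4924

16.4924


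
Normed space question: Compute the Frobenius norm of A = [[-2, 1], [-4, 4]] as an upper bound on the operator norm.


||A||_F^2 = sum a_ij^2
= (-2)^2 + 1^2 + (-4)^2 + 4^2
= 4 + 1 + 16 + 16 = 37
||A||_F = sqrt(37) = 6.0828

6.0828


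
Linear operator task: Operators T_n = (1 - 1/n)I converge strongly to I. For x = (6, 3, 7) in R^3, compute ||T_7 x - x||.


T_7 x - x = (1 - 1/7)x - x = -x/7
||x|| = sqrt(94) = 9.6954
||T_7 x - x|| = ||x||/7 = 9.6954/7 = 1.3851

1.3851


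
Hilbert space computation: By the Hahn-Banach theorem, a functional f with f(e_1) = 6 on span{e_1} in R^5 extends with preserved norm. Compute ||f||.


The norm of f is given by ||f|| = sup_{||x||=1} |f(x)|.
On span{e_1}, ||e_1|| = 1, so ||f|| = |f(e_1)| / ||e_1||
= |6| / 1 = 6.0000

6.0000


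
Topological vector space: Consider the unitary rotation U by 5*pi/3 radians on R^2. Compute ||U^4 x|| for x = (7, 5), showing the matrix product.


U is a rotation by theta = 5*pi/3
U^4 = rotation by 4*theta = 20*pi/3 = 2*pi/3 (mod 2*pi)
cos(2*pi/3) = -0.5000, sin(2*pi/3) = 0.8660
U^4 x = (-0.5000 * 7 - 0.8660 * 5, 0.8660 * 7 + -0.5000 * 5)
= (-7.8301, 3.5622)
||U^4 x|| = sqrt((-7.8301)^2 + 3.5622^2) = sqrt(74.0000) = 8.6023

8.6023


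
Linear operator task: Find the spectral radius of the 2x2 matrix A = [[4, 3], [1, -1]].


For a 2x2 matrix, eigenvalues satisfy lambda^2 - (trace)*lambda + det = 0
trace = 4 + -1 = 3
det = 4*-1 - 3*1 = -7
discriminant = 3^2 - 4*(-7) = 37
spectral radius = max |eigenvalue| = 4.5414

4.5414


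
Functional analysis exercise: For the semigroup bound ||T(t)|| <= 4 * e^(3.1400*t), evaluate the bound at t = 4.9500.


||T(4.9500)|| <= 4 * exp(3.1400 * 4.9500)
= 4 * exp(15.5430)
= 4 * 5.6265e+06
= 2.2506e+07

2.2506e+07


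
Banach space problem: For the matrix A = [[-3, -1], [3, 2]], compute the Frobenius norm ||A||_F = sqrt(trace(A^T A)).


||A||_F^2 = sum a_ij^2
= (-3)^2 + (-1)^2 + 3^2 + 2^2
= 9 + 1 + 9 + 4 = 23
||A||_F = sqrt(23) = 4.7958

4.7958


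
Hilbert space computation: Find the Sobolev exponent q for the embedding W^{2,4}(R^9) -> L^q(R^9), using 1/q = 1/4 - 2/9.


Using the Sobolev embedding formula: 1/q = 1/p - k/n
1/q = 1/4 - 2/9 = 1/36
q = 1/(1/36) = 36

36.0000


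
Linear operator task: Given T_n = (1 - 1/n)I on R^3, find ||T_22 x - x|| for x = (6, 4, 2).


T_22 x - x = (1 - 1/22)x - x = -x/22
||x|| = sqrt(56) = 7.4833
||T_22 x - x|| = ||x||/22 = 7.4833/22 = 0.3402

0.3402


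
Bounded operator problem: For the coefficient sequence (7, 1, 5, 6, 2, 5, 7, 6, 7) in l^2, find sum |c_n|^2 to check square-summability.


sum |c_n|^2 = 7^2 + 1^2 + 5^2 + 6^2 + 2^2 + 5^2 + 7^2 + 6^2 + 7^2
= 49 + 1 + 25 + 36 + 4 + 25 + 49 + 36 + 49
= 274

274


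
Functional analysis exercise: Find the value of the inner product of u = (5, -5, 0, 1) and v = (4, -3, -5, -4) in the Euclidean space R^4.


Computing the standard inner product <u, v> = sum u_i * v_i
= 5*4 + -5*-3 + 0*-5 + 1*-4
= 20 + 15 + 0 + -4
= 31

31


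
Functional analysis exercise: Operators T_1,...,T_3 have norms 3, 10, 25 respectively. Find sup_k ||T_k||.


By the Uniform Boundedness Principle, the supremum of norms is finite.
sup_k ||T_k|| = max(3, 10, 25) = 25

25


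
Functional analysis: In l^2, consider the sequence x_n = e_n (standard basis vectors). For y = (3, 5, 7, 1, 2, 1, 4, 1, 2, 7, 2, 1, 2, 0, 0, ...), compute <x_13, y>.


x_13 = e_13 is the standard basis vector with 1 in position 13.
<x_13, y> = y_13 = 2
As n -> infinity, <x_n, y> -> 0, confirming weak convergence of (x_n) to 0.

2


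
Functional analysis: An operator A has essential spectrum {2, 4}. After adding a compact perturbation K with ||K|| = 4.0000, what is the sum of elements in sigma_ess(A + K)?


By Weyl's theorem, the essential spectrum is invariant under compact perturbations.
sigma_ess(A + K) = sigma_ess(A) = {2, 4}
Sum = 2 + 4 = 6

6


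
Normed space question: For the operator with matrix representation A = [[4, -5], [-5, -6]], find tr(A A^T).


trace(A * A^T) = sum of squares of all entries
= 4^2 + (-5)^2 + (-5)^2 + (-6)^2
= 16 + 25 + 25 + 36
= 102

102


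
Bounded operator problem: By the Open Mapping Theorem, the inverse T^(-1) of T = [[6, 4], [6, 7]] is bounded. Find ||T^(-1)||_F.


det(T) = 6*7 - 4*6 = 18
T^(-1) = (1/18) * [[7, -4], [-6, 6]] = [[0.3889, -0.2222], [-0.3333, 0.3333]]
||T^(-1)||_F^2 = 0.3889^2 + (-0.2222)^2 + (-0.3333)^2 + 0.3333^2 = 0.4228
||T^(-1)||_F = sqrt(0.4228) = 0.6503

0.6503


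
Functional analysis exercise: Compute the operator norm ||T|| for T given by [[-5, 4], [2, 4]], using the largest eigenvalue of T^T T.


A^T A = [[29, -12], [-12, 32]]
trace(A^T A) = 61, det(A^T A) = 784
discriminant = 61^2 - 4*784 = 585
Largest eigenvalue of A^T A = (trace + sqrt(disc))/2 = 42.5934
||T|| = sqrt(42.5934) = 6.5264

6.5264


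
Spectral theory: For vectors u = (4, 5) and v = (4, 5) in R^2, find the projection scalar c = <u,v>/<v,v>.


Computing <u,v> = 4*4 + 5*5 = 41
Computing <v,v> = 4^2 + 5^2 = 41
Projection coefficient = 41/41 = 1.0000

1.0000


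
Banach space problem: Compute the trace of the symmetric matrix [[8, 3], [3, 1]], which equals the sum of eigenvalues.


For a self-adjoint (symmetric) matrix, the eigenvalues are real.
The sum of eigenvalues equals the trace of the matrix.
trace = 8 + 1 = 9

9


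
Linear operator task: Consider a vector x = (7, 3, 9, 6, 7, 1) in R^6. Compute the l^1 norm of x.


The l^1 norm equals the sum of absolute values of all components.
||x||_1 = 7 + 3 + 9 + 6 + 7 + 1
= 33

33.0000


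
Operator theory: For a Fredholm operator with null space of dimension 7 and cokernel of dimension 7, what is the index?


The Fredholm index is defined as ind(T) = dim(ker T) - dim(coker T)
= 7 - 7
= 0

0


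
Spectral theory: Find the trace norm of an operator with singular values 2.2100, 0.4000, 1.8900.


The nuclear norm is the sum of all singular values.
||T||_1 = 2.2100 + 0.4000 + 1.8900
= 4.5000

4.5000


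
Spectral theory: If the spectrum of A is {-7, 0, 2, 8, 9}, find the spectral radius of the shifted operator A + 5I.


Spectrum of A + 5I = {-2, 5, 7, 13, 14}
Spectral radius = max |lambda| over the shifted spectrum
= max(2, 5, 7, 13, 14) = 14

14
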